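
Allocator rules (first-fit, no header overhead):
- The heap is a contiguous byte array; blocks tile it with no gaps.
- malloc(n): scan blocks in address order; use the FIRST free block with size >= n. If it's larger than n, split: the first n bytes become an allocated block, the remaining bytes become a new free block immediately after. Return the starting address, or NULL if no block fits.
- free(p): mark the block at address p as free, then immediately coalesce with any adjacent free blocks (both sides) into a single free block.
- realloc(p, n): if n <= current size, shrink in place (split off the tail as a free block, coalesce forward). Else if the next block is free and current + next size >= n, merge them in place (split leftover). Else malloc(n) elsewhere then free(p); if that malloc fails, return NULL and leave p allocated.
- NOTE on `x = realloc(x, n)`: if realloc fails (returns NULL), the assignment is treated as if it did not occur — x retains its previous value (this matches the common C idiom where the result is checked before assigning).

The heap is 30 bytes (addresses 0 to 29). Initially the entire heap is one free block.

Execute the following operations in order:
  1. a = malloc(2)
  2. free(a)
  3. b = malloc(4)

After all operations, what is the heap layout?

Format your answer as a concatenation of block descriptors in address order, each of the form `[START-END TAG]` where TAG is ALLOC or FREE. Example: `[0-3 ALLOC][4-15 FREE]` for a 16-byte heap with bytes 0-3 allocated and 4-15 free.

Answer: [0-3 ALLOC][4-29 FREE]

Derivation:
Op 1: a = malloc(2) -> a = 0; heap: [0-1 ALLOC][2-29 FREE]
Op 2: free(a) -> (freed a); heap: [0-29 FREE]
Op 3: b = malloc(4) -> b = 0; heap: [0-3 ALLOC][4-29 FREE]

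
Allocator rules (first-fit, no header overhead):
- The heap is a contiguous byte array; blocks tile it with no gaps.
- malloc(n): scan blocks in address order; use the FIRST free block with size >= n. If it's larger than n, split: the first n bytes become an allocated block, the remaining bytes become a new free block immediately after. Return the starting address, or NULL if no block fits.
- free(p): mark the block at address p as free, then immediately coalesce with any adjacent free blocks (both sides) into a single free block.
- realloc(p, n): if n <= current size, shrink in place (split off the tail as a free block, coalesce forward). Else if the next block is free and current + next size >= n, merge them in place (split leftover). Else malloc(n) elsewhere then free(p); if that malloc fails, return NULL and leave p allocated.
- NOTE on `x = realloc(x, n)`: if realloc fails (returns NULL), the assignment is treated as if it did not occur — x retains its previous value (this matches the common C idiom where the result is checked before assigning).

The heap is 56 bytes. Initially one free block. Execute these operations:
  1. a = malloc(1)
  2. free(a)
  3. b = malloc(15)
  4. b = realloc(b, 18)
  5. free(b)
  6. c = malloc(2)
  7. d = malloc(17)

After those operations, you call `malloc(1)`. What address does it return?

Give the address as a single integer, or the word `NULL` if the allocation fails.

Answer: 19

Derivation:
Op 1: a = malloc(1) -> a = 0; heap: [0-0 ALLOC][1-55 FREE]
Op 2: free(a) -> (freed a); heap: [0-55 FREE]
Op 3: b = malloc(15) -> b = 0; heap: [0-14 ALLOC][15-55 FREE]
Op 4: b = realloc(b, 18) -> b = 0; heap: [0-17 ALLOC][18-55 FREE]
Op 5: free(b) -> (freed b); heap: [0-55 FREE]
Op 6: c = malloc(2) -> c = 0; heap: [0-1 ALLOC][2-55 FREE]
Op 7: d = malloc(17) -> d = 2; heap: [0-1 ALLOC][2-18 ALLOC][19-55 FREE]
malloc(1): first-fit scan over [0-1 ALLOC][2-18 ALLOC][19-55 FREE] -> 19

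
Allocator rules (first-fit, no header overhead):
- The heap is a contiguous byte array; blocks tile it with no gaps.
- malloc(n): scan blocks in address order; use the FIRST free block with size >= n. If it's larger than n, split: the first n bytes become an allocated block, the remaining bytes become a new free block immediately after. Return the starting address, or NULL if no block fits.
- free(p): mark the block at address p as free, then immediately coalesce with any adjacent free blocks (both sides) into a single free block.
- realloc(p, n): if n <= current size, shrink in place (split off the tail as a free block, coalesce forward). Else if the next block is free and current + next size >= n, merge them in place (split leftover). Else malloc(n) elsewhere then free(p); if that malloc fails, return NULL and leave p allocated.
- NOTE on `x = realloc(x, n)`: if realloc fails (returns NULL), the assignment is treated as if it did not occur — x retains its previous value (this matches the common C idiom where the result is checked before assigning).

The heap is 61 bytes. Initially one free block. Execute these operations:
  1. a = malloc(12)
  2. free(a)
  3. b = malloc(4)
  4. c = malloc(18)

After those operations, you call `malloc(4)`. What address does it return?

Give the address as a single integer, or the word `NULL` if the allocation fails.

Op 1: a = malloc(12) -> a = 0; heap: [0-11 ALLOC][12-60 FREE]
Op 2: free(a) -> (freed a); heap: [0-60 FREE]
Op 3: b = malloc(4) -> b = 0; heap: [0-3 ALLOC][4-60 FREE]
Op 4: c = malloc(18) -> c = 4; heap: [0-3 ALLOC][4-21 ALLOC][22-60 FREE]
malloc(4): first-fit scan over [0-3 ALLOC][4-21 ALLOC][22-60 FREE] -> 22

Answer: 22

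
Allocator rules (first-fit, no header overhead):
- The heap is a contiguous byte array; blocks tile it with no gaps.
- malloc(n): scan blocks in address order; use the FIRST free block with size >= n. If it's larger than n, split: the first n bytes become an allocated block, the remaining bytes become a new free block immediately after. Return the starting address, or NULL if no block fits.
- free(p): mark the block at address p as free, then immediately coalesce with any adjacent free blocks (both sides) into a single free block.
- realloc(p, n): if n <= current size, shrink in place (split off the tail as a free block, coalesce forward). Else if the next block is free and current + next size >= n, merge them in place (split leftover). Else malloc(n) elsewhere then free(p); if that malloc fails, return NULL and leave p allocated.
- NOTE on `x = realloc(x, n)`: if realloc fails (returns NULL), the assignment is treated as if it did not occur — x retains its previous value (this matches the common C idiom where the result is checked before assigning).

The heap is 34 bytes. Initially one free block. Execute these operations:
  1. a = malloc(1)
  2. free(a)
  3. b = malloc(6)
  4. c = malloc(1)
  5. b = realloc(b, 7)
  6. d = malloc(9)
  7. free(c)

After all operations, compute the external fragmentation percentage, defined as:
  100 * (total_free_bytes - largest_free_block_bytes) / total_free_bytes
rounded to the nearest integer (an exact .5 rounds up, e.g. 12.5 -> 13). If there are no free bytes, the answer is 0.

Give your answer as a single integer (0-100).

Op 1: a = malloc(1) -> a = 0; heap: [0-0 ALLOC][1-33 FREE]
Op 2: free(a) -> (freed a); heap: [0-33 FREE]
Op 3: b = malloc(6) -> b = 0; heap: [0-5 ALLOC][6-33 FREE]
Op 4: c = malloc(1) -> c = 6; heap: [0-5 ALLOC][6-6 ALLOC][7-33 FREE]
Op 5: b = realloc(b, 7) -> b = 7; heap: [0-5 FREE][6-6 ALLOC][7-13 ALLOC][14-33 FREE]
Op 6: d = malloc(9) -> d = 14; heap: [0-5 FREE][6-6 ALLOC][7-13 ALLOC][14-22 ALLOC][23-33 FREE]
Op 7: free(c) -> (freed c); heap: [0-6 FREE][7-13 ALLOC][14-22 ALLOC][23-33 FREE]
Free blocks: [7 11] total_free=18 largest=11 -> 100*(18-11)/18 = 700/18 ≈ 38.889 -> rounds to 39

Answer: 39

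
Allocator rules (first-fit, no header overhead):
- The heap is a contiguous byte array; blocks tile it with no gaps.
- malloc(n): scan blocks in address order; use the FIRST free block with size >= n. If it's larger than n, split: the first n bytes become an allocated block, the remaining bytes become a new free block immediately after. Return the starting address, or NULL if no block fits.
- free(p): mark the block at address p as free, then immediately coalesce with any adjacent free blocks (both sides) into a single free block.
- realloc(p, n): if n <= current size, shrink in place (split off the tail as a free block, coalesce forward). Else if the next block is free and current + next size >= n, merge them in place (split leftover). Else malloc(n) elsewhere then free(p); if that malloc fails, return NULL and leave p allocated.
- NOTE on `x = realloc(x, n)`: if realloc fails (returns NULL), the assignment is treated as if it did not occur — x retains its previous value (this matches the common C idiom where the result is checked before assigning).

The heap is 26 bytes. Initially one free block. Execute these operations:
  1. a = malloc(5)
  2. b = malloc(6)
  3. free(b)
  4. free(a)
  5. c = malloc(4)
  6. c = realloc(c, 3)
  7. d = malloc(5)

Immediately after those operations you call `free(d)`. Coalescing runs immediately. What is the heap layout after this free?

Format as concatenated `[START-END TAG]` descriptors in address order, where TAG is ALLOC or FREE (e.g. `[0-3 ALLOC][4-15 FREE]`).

Answer: [0-2 ALLOC][3-25 FREE]

Derivation:
Op 1: a = malloc(5) -> a = 0; heap: [0-4 ALLOC][5-25 FREE]
Op 2: b = malloc(6) -> b = 5; heap: [0-4 ALLOC][5-10 ALLOC][11-25 FREE]
Op 3: free(b) -> (freed b); heap: [0-4 ALLOC][5-25 FREE]
Op 4: free(a) -> (freed a); heap: [0-25 FREE]
Op 5: c = malloc(4) -> c = 0; heap: [0-3 ALLOC][4-25 FREE]
Op 6: c = realloc(c, 3) -> c = 0; heap: [0-2 ALLOC][3-25 FREE]
Op 7: d = malloc(5) -> d = 3; heap: [0-2 ALLOC][3-7 ALLOC][8-25 FREE]
free(d): d = 3 -> block [3-7 ALLOC]; mark free, coalesce with adjacent free neighbors -> [0-2 ALLOC][3-25 FREE]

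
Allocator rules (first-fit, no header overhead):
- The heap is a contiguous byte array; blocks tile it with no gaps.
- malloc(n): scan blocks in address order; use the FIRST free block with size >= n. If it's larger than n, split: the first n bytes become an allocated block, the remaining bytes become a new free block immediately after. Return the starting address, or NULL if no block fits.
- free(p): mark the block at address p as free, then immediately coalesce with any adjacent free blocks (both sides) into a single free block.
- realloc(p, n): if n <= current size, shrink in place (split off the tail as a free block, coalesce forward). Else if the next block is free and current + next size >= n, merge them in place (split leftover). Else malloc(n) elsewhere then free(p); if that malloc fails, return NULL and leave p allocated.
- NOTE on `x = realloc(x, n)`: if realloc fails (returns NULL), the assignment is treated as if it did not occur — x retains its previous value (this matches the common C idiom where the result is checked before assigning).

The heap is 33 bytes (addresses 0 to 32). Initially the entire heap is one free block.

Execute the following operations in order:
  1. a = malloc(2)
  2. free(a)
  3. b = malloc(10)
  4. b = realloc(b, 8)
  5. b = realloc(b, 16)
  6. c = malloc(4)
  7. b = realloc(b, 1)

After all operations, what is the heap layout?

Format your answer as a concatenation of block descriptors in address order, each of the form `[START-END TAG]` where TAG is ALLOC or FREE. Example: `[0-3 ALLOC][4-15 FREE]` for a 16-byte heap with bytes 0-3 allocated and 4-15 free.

Answer: [0-0 ALLOC][1-15 FREE][16-19 ALLOC][20-32 FREE]

Derivation:
Op 1: a = malloc(2) -> a = 0; heap: [0-1 ALLOC][2-32 FREE]
Op 2: free(a) -> (freed a); heap: [0-32 FREE]
Op 3: b = malloc(10) -> b = 0; heap: [0-9 ALLOC][10-32 FREE]
Op 4: b = realloc(b, 8) -> b = 0; heap: [0-7 ALLOC][8-32 FREE]
Op 5: b = realloc(b, 16) -> b = 0; heap: [0-15 ALLOC][16-32 FREE]
Op 6: c = malloc(4) -> c = 16; heap: [0-15 ALLOC][16-19 ALLOC][20-32 FREE]
Op 7: b = realloc(b, 1) -> b = 0; heap: [0-0 ALLOC][1-15 FREE][16-19 ALLOC][20-32 FREE]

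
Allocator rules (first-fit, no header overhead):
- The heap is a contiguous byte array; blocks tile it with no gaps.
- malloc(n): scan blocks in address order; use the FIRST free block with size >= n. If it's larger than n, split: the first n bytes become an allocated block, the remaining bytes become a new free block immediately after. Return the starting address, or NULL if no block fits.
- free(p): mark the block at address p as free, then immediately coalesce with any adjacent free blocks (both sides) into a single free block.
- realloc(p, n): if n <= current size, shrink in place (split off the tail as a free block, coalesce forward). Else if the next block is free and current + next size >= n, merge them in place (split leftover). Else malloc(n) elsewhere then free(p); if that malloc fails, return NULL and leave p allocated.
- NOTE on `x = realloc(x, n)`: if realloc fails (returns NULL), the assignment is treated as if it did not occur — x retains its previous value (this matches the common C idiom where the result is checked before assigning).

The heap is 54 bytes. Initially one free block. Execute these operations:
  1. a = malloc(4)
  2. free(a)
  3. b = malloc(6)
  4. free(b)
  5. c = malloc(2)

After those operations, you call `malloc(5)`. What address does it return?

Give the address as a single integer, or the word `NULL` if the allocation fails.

Answer: 2

Derivation:
Op 1: a = malloc(4) -> a = 0; heap: [0-3 ALLOC][4-53 FREE]
Op 2: free(a) -> (freed a); heap: [0-53 FREE]
Op 3: b = malloc(6) -> b = 0; heap: [0-5 ALLOC][6-53 FREE]
Op 4: free(b) -> (freed b); heap: [0-53 FREE]
Op 5: c = malloc(2) -> c = 0; heap: [0-1 ALLOC][2-53 FREE]
malloc(5): first-fit scan over [0-1 ALLOC][2-53 FREE] -> 2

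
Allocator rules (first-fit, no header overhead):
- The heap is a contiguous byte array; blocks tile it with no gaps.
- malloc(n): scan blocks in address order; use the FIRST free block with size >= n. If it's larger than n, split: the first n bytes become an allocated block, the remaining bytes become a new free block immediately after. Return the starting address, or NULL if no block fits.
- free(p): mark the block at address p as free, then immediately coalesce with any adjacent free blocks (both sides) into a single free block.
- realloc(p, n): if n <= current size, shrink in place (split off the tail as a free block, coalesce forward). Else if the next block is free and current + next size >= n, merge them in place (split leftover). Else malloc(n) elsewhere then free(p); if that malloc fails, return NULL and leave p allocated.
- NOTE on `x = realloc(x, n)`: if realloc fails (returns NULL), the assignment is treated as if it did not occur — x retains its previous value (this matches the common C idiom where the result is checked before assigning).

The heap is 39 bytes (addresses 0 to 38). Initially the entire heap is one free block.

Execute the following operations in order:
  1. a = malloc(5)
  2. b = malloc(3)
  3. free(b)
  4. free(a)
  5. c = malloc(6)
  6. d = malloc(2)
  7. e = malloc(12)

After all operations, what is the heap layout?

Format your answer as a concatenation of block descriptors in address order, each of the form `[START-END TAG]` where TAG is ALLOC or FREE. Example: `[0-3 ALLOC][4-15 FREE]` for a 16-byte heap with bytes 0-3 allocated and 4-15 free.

Op 1: a = malloc(5) -> a = 0; heap: [0-4 ALLOC][5-38 FREE]
Op 2: b = malloc(3) -> b = 5; heap: [0-4 ALLOC][5-7 ALLOC][8-38 FREE]
Op 3: free(b) -> (freed b); heap: [0-4 ALLOC][5-38 FREE]
Op 4: free(a) -> (freed a); heap: [0-38 FREE]
Op 5: c = malloc(6) -> c = 0; heap: [0-5 ALLOC][6-38 FREE]
Op 6: d = malloc(2) -> d = 6; heap: [0-5 ALLOC][6-7 ALLOC][8-38 FREE]
Op 7: e = malloc(12) -> e = 8; heap: [0-5 ALLOC][6-7 ALLOC][8-19 ALLOC][20-38 FREE]

Answer: [0-5 ALLOC][6-7 ALLOC][8-19 ALLOC][20-38 FREE]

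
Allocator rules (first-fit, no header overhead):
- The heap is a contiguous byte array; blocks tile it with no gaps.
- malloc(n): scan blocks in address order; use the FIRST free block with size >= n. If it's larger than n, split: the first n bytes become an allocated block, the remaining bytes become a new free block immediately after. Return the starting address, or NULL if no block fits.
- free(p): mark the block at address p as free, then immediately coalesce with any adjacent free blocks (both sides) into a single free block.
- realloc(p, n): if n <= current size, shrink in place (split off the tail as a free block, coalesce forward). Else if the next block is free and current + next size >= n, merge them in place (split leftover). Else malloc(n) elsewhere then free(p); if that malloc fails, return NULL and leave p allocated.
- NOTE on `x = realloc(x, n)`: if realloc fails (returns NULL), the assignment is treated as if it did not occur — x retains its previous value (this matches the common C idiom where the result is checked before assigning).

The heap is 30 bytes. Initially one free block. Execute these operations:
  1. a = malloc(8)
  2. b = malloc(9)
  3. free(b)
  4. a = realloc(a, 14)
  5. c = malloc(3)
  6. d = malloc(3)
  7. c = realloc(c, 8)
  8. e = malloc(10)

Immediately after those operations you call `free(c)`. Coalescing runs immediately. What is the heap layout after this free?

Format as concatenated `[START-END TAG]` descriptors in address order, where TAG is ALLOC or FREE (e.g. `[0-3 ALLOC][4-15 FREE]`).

Answer: [0-13 ALLOC][14-16 FREE][17-19 ALLOC][20-29 FREE]

Derivation:
Op 1: a = malloc(8) -> a = 0; heap: [0-7 ALLOC][8-29 FREE]
Op 2: b = malloc(9) -> b = 8; heap: [0-7 ALLOC][8-16 ALLOC][17-29 FREE]
Op 3: free(b) -> (freed b); heap: [0-7 ALLOC][8-29 FREE]
Op 4: a = realloc(a, 14) -> a = 0; heap: [0-13 ALLOC][14-29 FREE]
Op 5: c = malloc(3) -> c = 14; heap: [0-13 ALLOC][14-16 ALLOC][17-29 FREE]
Op 6: d = malloc(3) -> d = 17; heap: [0-13 ALLOC][14-16 ALLOC][17-19 ALLOC][20-29 FREE]
Op 7: c = realloc(c, 8) -> c = 20; heap: [0-13 ALLOC][14-16 FREE][17-19 ALLOC][20-27 ALLOC][28-29 FREE]
Op 8: e = malloc(10) -> e = NULL; heap: [0-13 ALLOC][14-16 FREE][17-19 ALLOC][20-27 ALLOC][28-29 FREE]
free(c): c = 20 -> block [20-27 ALLOC]; mark free, coalesce with adjacent free neighbors -> [0-13 ALLOC][14-16 FREE][17-19 ALLOC][20-29 FREE]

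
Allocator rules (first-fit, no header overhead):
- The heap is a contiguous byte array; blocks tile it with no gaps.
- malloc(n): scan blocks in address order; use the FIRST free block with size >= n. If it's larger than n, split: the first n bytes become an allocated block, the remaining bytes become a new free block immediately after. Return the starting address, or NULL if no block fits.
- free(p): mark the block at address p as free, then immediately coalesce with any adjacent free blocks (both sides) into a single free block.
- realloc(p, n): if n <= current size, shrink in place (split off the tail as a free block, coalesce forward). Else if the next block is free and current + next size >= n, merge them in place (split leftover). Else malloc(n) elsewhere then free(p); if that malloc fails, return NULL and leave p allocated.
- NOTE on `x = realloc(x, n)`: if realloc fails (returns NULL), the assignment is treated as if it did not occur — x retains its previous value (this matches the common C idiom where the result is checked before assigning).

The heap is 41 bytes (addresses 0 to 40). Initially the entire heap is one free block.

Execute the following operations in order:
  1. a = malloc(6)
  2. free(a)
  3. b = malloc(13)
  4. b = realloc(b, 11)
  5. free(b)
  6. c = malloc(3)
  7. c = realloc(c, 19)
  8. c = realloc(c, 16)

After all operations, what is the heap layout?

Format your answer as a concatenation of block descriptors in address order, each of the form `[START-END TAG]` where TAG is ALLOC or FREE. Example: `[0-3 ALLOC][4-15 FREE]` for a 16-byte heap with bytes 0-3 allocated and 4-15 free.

Answer: [0-15 ALLOC][16-40 FREE]

Derivation:
Op 1: a = malloc(6) -> a = 0; heap: [0-5 ALLOC][6-40 FREE]
Op 2: free(a) -> (freed a); heap: [0-40 FREE]
Op 3: b = malloc(13) -> b = 0; heap: [0-12 ALLOC][13-40 FREE]
Op 4: b = realloc(b, 11) -> b = 0; heap: [0-10 ALLOC][11-40 FREE]
Op 5: free(b) -> (freed b); heap: [0-40 FREE]
Op 6: c = malloc(3) -> c = 0; heap: [0-2 ALLOC][3-40 FREE]
Op 7: c = realloc(c, 19) -> c = 0; heap: [0-18 ALLOC][19-40 FREE]
Op 8: c = realloc(c, 16) -> c = 0; heap: [0-15 ALLOC][16-40 FREE]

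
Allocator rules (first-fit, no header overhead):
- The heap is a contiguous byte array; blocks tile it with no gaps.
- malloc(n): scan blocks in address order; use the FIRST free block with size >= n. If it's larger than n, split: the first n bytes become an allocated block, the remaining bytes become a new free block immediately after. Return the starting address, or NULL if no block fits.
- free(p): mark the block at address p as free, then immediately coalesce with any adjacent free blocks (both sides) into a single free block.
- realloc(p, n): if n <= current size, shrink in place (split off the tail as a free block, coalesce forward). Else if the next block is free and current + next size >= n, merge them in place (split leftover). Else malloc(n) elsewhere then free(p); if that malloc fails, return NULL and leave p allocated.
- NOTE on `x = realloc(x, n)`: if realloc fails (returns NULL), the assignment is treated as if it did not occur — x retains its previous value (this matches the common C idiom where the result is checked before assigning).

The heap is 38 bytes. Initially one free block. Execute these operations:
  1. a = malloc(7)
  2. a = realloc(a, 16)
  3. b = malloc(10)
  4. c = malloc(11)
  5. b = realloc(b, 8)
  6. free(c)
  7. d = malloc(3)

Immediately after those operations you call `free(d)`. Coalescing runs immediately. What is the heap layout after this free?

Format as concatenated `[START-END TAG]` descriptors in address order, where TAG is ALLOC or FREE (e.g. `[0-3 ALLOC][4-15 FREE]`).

Op 1: a = malloc(7) -> a = 0; heap: [0-6 ALLOC][7-37 FREE]
Op 2: a = realloc(a, 16) -> a = 0; heap: [0-15 ALLOC][16-37 FREE]
Op 3: b = malloc(10) -> b = 16; heap: [0-15 ALLOC][16-25 ALLOC][26-37 FREE]
Op 4: c = malloc(11) -> c = 26; heap: [0-15 ALLOC][16-25 ALLOC][26-36 ALLOC][37-37 FREE]
Op 5: b = realloc(b, 8) -> b = 16; heap: [0-15 ALLOC][16-23 ALLOC][24-25 FREE][26-36 ALLOC][37-37 FREE]
Op 6: free(c) -> (freed c); heap: [0-15 ALLOC][16-23 ALLOC][24-37 FREE]
Op 7: d = malloc(3) -> d = 24; heap: [0-15 ALLOC][16-23 ALLOC][24-26 ALLOC][27-37 FREE]
free(d): d = 24 -> block [24-26 ALLOC]; mark free, coalesce with adjacent free neighbors -> [0-15 ALLOC][16-23 ALLOC][24-37 FREE]

Answer: [0-15 ALLOC][16-23 ALLOC][24-37 FREE]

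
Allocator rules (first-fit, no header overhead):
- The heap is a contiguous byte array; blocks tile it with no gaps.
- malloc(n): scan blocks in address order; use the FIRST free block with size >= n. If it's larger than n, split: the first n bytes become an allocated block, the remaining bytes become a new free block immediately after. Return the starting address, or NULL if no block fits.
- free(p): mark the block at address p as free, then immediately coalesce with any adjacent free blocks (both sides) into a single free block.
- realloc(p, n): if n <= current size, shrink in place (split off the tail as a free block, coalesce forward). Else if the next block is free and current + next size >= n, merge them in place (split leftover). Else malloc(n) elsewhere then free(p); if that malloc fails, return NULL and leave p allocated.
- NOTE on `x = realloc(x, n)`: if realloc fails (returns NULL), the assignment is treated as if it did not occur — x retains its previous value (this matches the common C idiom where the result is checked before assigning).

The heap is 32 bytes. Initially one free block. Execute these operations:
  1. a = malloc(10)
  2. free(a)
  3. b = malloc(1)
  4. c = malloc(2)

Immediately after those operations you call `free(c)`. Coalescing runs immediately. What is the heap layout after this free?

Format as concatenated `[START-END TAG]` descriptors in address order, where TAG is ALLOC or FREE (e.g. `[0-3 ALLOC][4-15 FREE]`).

Op 1: a = malloc(10) -> a = 0; heap: [0-9 ALLOC][10-31 FREE]
Op 2: free(a) -> (freed a); heap: [0-31 FREE]
Op 3: b = malloc(1) -> b = 0; heap: [0-0 ALLOC][1-31 FREE]
Op 4: c = malloc(2) -> c = 1; heap: [0-0 ALLOC][1-2 ALLOC][3-31 FREE]
free(c): c = 1 -> block [1-2 ALLOC]; mark free, coalesce with adjacent free neighbors -> [0-0 ALLOC][1-31 FREE]

Answer: [0-0 ALLOC][1-31 FREE]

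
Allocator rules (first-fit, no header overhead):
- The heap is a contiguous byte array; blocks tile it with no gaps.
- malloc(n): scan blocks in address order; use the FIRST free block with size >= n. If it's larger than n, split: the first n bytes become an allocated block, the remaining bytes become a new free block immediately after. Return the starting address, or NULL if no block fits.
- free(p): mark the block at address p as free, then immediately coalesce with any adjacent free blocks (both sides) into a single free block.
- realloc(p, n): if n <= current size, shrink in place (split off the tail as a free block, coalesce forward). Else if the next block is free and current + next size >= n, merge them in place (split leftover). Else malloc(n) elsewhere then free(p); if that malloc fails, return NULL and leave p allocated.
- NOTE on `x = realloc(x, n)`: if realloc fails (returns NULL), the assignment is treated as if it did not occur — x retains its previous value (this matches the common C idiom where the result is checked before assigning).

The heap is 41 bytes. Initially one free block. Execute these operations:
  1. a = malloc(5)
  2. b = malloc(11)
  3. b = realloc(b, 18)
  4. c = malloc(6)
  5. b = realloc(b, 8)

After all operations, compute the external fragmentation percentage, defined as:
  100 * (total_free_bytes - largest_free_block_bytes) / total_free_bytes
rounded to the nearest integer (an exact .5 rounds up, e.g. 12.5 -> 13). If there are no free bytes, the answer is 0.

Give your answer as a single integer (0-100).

Answer: 45

Derivation:
Op 1: a = malloc(5) -> a = 0; heap: [0-4 ALLOC][5-40 FREE]
Op 2: b = malloc(11) -> b = 5; heap: [0-4 ALLOC][5-15 ALLOC][16-40 FREE]
Op 3: b = realloc(b, 18) -> b = 5; heap: [0-4 ALLOC][5-22 ALLOC][23-40 FREE]
Op 4: c = malloc(6) -> c = 23; heap: [0-4 ALLOC][5-22 ALLOC][23-28 ALLOC][29-40 FREE]
Op 5: b = realloc(b, 8) -> b = 5; heap: [0-4 ALLOC][5-12 ALLOC][13-22 FREE][23-28 ALLOC][29-40 FREE]
Free blocks: [10 12] total_free=22 largest=12 -> 100*(22-12)/22 = 1000/22 ≈ 45.455 -> rounds to 45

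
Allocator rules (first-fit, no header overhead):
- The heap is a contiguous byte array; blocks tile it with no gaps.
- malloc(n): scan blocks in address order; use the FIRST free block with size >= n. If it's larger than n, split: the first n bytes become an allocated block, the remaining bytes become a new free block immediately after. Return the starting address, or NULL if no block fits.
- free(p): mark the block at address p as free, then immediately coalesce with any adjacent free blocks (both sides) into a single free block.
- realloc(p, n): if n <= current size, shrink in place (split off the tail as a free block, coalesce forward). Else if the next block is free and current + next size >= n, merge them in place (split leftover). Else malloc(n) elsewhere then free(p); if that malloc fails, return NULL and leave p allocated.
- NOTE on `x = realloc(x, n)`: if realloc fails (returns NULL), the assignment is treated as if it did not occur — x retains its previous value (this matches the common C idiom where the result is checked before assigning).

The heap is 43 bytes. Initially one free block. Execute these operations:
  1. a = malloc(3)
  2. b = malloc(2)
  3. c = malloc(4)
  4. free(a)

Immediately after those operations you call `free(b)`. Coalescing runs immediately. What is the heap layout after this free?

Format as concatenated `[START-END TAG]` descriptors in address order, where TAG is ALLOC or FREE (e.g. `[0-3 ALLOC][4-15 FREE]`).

Answer: [0-4 FREE][5-8 ALLOC][9-42 FREE]

Derivation:
Op 1: a = malloc(3) -> a = 0; heap: [0-2 ALLOC][3-42 FREE]
Op 2: b = malloc(2) -> b = 3; heap: [0-2 ALLOC][3-4 ALLOC][5-42 FREE]
Op 3: c = malloc(4) -> c = 5; heap: [0-2 ALLOC][3-4 ALLOC][5-8 ALLOC][9-42 FREE]
Op 4: free(a) -> (freed a); heap: [0-2 FREE][3-4 ALLOC][5-8 ALLOC][9-42 FREE]
free(b): b = 3 -> block [3-4 ALLOC]; mark free, coalesce with adjacent free neighbors -> [0-4 FREE][5-8 ALLOC][9-42 FREE]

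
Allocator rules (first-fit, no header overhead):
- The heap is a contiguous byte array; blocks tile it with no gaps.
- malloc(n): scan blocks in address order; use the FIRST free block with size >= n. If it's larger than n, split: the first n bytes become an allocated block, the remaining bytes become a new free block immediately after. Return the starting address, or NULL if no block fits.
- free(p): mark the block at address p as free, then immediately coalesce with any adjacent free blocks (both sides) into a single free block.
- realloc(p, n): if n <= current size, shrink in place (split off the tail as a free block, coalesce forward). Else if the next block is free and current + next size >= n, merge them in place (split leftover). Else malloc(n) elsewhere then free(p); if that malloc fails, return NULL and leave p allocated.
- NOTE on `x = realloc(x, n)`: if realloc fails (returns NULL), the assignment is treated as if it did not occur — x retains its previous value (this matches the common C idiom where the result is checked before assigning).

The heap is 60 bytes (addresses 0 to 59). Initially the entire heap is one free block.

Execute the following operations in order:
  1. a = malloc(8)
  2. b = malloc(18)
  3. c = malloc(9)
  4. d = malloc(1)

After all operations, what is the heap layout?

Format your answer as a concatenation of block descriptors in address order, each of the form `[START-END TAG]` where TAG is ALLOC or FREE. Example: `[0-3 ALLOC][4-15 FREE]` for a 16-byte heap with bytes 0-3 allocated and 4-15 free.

Answer: [0-7 ALLOC][8-25 ALLOC][26-34 ALLOC][35-35 ALLOC][36-59 FREE]

Derivation:
Op 1: a = malloc(8) -> a = 0; heap: [0-7 ALLOC][8-59 FREE]
Op 2: b = malloc(18) -> b = 8; heap: [0-7 ALLOC][8-25 ALLOC][26-59 FREE]
Op 3: c = malloc(9) -> c = 26; heap: [0-7 ALLOC][8-25 ALLOC][26-34 ALLOC][35-59 FREE]
Op 4: d = malloc(1) -> d = 35; heap: [0-7 ALLOC][8-25 ALLOC][26-34 ALLOC][35-35 ALLOC][36-59 FREE]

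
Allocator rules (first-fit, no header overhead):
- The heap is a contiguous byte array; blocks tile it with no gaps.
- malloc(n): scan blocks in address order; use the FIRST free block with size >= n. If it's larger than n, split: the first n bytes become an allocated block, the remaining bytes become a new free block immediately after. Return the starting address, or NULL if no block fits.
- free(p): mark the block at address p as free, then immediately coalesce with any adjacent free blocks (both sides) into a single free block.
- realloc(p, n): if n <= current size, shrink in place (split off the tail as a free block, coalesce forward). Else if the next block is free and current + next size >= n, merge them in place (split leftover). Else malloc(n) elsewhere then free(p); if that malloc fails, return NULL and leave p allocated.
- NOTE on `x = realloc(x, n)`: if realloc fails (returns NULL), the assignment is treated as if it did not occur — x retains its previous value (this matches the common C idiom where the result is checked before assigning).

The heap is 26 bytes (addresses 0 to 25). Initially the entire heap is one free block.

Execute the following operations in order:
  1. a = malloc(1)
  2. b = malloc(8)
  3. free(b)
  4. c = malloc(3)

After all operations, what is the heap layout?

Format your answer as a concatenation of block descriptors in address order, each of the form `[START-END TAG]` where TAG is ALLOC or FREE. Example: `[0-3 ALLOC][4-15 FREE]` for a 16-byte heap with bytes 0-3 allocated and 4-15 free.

Answer: [0-0 ALLOC][1-3 ALLOC][4-25 FREE]

Derivation:
Op 1: a = malloc(1) -> a = 0; heap: [0-0 ALLOC][1-25 FREE]
Op 2: b = malloc(8) -> b = 1; heap: [0-0 ALLOC][1-8 ALLOC][9-25 FREE]
Op 3: free(b) -> (freed b); heap: [0-0 ALLOC][1-25 FREE]
Op 4: c = malloc(3) -> c = 1; heap: [0-0 ALLOC][1-3 ALLOC][4-25 FREE]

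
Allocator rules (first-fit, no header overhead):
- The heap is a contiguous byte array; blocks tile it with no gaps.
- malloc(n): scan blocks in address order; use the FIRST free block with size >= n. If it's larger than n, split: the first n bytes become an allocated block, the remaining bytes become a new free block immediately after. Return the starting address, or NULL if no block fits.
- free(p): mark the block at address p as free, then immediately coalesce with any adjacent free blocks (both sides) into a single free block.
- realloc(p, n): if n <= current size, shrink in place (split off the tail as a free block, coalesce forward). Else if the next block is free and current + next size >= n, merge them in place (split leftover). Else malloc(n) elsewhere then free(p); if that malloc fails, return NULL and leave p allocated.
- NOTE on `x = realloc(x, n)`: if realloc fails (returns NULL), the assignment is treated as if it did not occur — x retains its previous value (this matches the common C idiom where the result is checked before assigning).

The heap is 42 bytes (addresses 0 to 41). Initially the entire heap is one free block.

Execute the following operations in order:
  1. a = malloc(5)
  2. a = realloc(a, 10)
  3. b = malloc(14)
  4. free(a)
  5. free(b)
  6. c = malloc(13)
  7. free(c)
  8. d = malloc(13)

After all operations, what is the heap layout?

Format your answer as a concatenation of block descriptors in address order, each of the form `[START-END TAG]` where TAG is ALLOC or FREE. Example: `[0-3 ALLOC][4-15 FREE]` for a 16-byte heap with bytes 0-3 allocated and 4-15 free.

Answer: [0-12 ALLOC][13-41 FREE]

Derivation:
Op 1: a = malloc(5) -> a = 0; heap: [0-4 ALLOC][5-41 FREE]
Op 2: a = realloc(a, 10) -> a = 0; heap: [0-9 ALLOC][10-41 FREE]
Op 3: b = malloc(14) -> b = 10; heap: [0-9 ALLOC][10-23 ALLOC][24-41 FREE]
Op 4: free(a) -> (freed a); heap: [0-9 FREE][10-23 ALLOC][24-41 FREE]
Op 5: free(b) -> (freed b); heap: [0-41 FREE]
Op 6: c = malloc(13) -> c = 0; heap: [0-12 ALLOC][13-41 FREE]
Op 7: free(c) -> (freed c); heap: [0-41 FREE]
Op 8: d = malloc(13) -> d = 0; heap: [0-12 ALLOC][13-41 FREE]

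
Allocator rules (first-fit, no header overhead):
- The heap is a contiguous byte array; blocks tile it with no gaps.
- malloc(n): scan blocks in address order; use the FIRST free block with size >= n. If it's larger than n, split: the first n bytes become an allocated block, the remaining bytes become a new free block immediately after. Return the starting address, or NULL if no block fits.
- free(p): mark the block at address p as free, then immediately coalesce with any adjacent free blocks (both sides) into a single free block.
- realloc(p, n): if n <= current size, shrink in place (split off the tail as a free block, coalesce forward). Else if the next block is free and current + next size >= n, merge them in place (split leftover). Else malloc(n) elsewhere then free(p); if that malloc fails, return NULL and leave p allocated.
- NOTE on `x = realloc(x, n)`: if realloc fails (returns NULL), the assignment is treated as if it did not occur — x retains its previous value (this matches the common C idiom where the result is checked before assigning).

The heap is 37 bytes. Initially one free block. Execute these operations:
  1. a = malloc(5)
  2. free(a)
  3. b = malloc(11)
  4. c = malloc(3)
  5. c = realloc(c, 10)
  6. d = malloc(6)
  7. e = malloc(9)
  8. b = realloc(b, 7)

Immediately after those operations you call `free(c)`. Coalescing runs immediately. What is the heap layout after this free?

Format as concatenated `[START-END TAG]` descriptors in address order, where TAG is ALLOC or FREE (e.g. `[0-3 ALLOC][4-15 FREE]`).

Op 1: a = malloc(5) -> a = 0; heap: [0-4 ALLOC][5-36 FREE]
Op 2: free(a) -> (freed a); heap: [0-36 FREE]
Op 3: b = malloc(11) -> b = 0; heap: [0-10 ALLOC][11-36 FREE]
Op 4: c = malloc(3) -> c = 11; heap: [0-10 ALLOC][11-13 ALLOC][14-36 FREE]
Op 5: c = realloc(c, 10) -> c = 11; heap: [0-10 ALLOC][11-20 ALLOC][21-36 FREE]
Op 6: d = malloc(6) -> d = 21; heap: [0-10 ALLOC][11-20 ALLOC][21-26 ALLOC][27-36 FREE]
Op 7: e = malloc(9) -> e = 27; heap: [0-10 ALLOC][11-20 ALLOC][21-26 ALLOC][27-35 ALLOC][36-36 FREE]
Op 8: b = realloc(b, 7) -> b = 0; heap: [0-6 ALLOC][7-10 FREE][11-20 ALLOC][21-26 ALLOC][27-35 ALLOC][36-36 FREE]
free(c): c = 11 -> block [11-20 ALLOC]; mark free, coalesce with adjacent free neighbors -> [0-6 ALLOC][7-20 FREE][21-26 ALLOC][27-35 ALLOC][36-36 FREE]

Answer: [0-6 ALLOC][7-20 FREE][21-26 ALLOC][27-35 ALLOC][36-36 FREE]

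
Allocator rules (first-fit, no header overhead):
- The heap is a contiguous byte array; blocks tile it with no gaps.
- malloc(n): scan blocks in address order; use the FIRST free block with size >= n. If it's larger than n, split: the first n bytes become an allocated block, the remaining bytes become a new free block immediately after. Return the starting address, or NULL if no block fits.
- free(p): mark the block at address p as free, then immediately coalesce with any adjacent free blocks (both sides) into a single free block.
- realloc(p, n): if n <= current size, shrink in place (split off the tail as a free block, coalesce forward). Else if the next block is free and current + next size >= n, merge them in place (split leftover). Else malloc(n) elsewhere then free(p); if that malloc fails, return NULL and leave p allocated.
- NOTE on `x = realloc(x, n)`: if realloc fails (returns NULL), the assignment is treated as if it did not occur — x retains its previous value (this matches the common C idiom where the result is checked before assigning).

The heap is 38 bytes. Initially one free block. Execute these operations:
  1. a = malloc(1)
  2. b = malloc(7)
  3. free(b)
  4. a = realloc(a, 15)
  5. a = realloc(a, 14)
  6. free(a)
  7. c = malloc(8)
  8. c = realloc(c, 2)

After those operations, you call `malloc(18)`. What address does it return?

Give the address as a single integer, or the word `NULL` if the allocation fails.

Op 1: a = malloc(1) -> a = 0; heap: [0-0 ALLOC][1-37 FREE]
Op 2: b = malloc(7) -> b = 1; heap: [0-0 ALLOC][1-7 ALLOC][8-37 FREE]
Op 3: free(b) -> (freed b); heap: [0-0 ALLOC][1-37 FREE]
Op 4: a = realloc(a, 15) -> a = 0; heap: [0-14 ALLOC][15-37 FREE]
Op 5: a = realloc(a, 14) -> a = 0; heap: [0-13 ALLOC][14-37 FREE]
Op 6: free(a) -> (freed a); heap: [0-37 FREE]
Op 7: c = malloc(8) -> c = 0; heap: [0-7 ALLOC][8-37 FREE]
Op 8: c = realloc(c, 2) -> c = 0; heap: [0-1 ALLOC][2-37 FREE]
malloc(18): first-fit scan over [0-1 ALLOC][2-37 FREE] -> 2

Answer: 2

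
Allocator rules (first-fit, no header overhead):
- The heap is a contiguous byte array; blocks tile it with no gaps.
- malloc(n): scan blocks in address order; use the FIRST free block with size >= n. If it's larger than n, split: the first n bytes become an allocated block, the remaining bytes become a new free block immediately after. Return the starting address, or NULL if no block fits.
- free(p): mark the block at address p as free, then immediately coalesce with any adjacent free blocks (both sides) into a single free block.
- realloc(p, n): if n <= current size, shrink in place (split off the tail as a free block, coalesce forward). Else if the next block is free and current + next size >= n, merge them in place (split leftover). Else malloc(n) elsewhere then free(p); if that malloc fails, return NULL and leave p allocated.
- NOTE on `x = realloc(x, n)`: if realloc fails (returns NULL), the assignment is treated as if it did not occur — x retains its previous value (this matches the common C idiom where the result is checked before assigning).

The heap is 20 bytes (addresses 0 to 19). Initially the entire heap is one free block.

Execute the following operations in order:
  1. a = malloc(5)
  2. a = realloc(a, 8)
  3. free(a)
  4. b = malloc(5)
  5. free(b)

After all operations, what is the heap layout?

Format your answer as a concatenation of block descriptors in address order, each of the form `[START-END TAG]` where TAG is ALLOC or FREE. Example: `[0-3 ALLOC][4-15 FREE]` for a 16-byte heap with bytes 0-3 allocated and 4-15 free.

Answer: [0-19 FREE]

Derivation:
Op 1: a = malloc(5) -> a = 0; heap: [0-4 ALLOC][5-19 FREE]
Op 2: a = realloc(a, 8) -> a = 0; heap: [0-7 ALLOC][8-19 FREE]
Op 3: free(a) -> (freed a); heap: [0-19 FREE]
Op 4: b = malloc(5) -> b = 0; heap: [0-4 ALLOC][5-19 FREE]
Op 5: free(b) -> (freed b); heap: [0-19 FREE]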